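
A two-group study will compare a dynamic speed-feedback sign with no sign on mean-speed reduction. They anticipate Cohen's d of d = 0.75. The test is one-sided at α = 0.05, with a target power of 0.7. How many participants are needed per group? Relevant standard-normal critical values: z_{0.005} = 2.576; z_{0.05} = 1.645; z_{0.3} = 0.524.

n = 17 per group

For two independent groups with equal n: n = 2·((z_{α} + z_β) / d)².
z_{α} + z_β = 1.645 + 0.524 = 2.169.
n = 2 × (2.169 / 0.75)² = 2 × 2.892² = 2 × 8.36 = 16.7.
Round up to the next whole participant.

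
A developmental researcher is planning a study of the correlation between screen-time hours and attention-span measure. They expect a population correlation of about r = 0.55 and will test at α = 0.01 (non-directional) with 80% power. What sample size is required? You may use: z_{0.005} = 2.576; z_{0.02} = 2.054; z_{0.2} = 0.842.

Fisher's z: C = ½·ln((1+r)/(1−r)) = ½·ln(3.4444) = 0.6184.
n = ((z_{α/2} + z_β)/C)² + 3.
(2.576 + 0.842) / 0.6184 = 3.418 / 0.6184 = 5.527.
n = 5.527² + 3 = 30.55 + 3 = 33.5.
Round up.

n = 34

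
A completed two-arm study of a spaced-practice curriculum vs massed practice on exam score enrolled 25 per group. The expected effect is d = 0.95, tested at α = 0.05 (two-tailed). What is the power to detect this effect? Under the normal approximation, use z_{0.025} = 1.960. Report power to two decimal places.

power ≈ 0.92

For two equal groups, power = Φ(d·√(n/2) − z_{α/2}).
d·√(n/2) = 0.95 × √(25/2) = 0.95 × 3.536 = 3.359.
z_β = 3.359 − 1.960 = 1.399.
Power = Φ(1.399) = 0.919.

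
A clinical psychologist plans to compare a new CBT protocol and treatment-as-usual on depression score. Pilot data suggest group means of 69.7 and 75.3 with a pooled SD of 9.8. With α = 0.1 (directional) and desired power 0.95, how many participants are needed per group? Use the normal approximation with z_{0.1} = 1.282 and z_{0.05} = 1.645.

n = 53 per group

Cohen's d = |M₁ − M₂| / SD_pooled = |69.7 − 75.3| / 9.8 = 5.6 / 9.8 = 0.571.
For two independent groups with equal n: n = 2·((z_{α} + z_β) / d)².
z_{α} + z_β = 1.282 + 1.645 = 2.927.
n = 2 × (2.927 / 0.571)² = 2 × 5.126² = 2 × 26.28 = 52.6.
Round up to the next whole participant.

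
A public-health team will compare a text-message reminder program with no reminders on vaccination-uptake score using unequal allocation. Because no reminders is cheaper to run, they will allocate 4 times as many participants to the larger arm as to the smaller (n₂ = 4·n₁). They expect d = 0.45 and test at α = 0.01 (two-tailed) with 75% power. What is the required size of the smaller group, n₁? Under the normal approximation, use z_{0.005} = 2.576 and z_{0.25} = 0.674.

With allocation ratio k = n₂/n₁ = 4, Var(x̄₁−x̄₂) = σ²(1/n₁ + 1/(k·n₁)) = σ²·(k+1)/(k·n₁).
So n₁ = (1 + 1/k)·((z_{α/2} + z_β)/d)² = 1.250 × (3.250/0.45)².
n₁ = 1.250 × 52.16 = 65.2.
Round up: n₁ = 66, giving n₂ = 4 × 66 = 264.

n₁ = 66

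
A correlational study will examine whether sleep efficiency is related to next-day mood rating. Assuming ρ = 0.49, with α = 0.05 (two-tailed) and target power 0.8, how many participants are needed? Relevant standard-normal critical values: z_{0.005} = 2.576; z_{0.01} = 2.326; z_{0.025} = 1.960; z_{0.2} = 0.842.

Fisher's z: C = ½·ln((1+r)/(1−r)) = ½·ln(2.9216) = 0.5361.
n = ((z_{α/2} + z_β)/C)² + 3.
(1.960 + 0.842) / 0.5361 = 2.802 / 0.5361 = 5.227.
n = 5.227² + 3 = 27.32 + 3 = 30.3.
Round up.

n = 31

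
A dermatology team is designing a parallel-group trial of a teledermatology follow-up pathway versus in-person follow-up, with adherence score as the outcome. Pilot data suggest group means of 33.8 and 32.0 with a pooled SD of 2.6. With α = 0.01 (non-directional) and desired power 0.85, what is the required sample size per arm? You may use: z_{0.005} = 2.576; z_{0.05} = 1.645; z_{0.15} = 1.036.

n = 55 per group

Cohen's d = |M₁ − M₂| / SD_pooled = |33.8 − 32.0| / 2.6 = 1.8 / 2.6 = 0.692.
For two independent groups with equal n: n = 2·((z_{α/2} + z_β) / d)².
z_{α/2} + z_β = 2.576 + 1.036 = 3.612.
n = 2 × (3.612 / 0.692)² = 2 × 5.220² = 2 × 27.24 = 54.5.
Round up to the next whole participant.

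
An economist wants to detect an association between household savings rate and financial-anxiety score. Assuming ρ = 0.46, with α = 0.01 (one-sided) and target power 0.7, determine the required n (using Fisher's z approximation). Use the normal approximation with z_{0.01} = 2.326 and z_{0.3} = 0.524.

Fisher's z: C = ½·ln((1+r)/(1−r)) = ½·ln(2.7037) = 0.4973.
n = ((z_{α} + z_β)/C)² + 3.
(2.326 + 0.524) / 0.4973 = 2.850 / 0.4973 = 5.731.
n = 5.731² + 3 = 32.84 + 3 = 35.8.
Round up.

n = 36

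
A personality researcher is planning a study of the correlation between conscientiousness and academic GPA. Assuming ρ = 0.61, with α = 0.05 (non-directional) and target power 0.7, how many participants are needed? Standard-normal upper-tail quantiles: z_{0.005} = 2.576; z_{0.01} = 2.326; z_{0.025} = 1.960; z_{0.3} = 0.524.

Fisher's z: C = ½·ln((1+r)/(1−r)) = ½·ln(4.1282) = 0.7089.
n = ((z_{α/2} + z_β)/C)² + 3.
(1.960 + 0.524) / 0.7089 = 2.484 / 0.7089 = 3.504.
n = 3.504² + 3 = 12.28 + 3 = 15.3.
Round up.

n = 16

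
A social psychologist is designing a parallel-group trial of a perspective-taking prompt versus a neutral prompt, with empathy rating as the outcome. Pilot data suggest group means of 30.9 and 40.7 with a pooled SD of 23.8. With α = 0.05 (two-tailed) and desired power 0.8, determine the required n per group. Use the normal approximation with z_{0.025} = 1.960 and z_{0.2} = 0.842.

n = 93 per group

Cohen's d = |M₁ − M₂| / SD_pooled = |30.9 − 40.7| / 23.8 = 9.8 / 23.8 = 0.412.
For two independent groups with equal n: n = 2·((z_{α/2} + z_β) / d)².
z_{α/2} + z_β = 1.960 + 0.842 = 2.802.
n = 2 × (2.802 / 0.412)² = 2 × 6.801² = 2 × 46.25 = 92.5.
Round up to the next whole participant.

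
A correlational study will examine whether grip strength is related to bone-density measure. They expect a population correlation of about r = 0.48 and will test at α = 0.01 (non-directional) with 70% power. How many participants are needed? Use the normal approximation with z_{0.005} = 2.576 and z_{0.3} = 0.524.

Fisher's z: C = ½·ln((1+r)/(1−r)) = ½·ln(2.8462) = 0.5230.
n = ((z_{α/2} + z_β)/C)² + 3.
(2.576 + 0.524) / 0.5230 = 3.100 / 0.5230 = 5.927.
n = 5.927² + 3 = 35.13 + 3 = 38.1.
Round up.

n = 39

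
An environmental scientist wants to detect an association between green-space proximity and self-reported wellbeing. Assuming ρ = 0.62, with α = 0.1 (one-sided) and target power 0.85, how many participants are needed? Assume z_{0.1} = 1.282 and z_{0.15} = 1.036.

n = 14

Fisher's z: C = ½·ln((1+r)/(1−r)) = ½·ln(4.2632) = 0.7250.
n = ((z_{α} + z_β)/C)² + 3.
(1.282 + 1.036) / 0.7250 = 2.318 / 0.7250 = 3.197.
n = 3.197² + 3 = 10.22 + 3 = 13.2.
Round up.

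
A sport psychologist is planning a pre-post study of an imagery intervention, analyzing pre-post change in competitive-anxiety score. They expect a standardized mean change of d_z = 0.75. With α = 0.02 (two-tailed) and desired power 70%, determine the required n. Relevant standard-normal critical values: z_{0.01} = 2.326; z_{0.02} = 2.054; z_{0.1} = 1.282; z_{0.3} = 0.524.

n = 15 pairs

For a paired (one-sample on differences) test: n = ((z_{α/2} + z_β) / d)².
z_{α/2} + z_β = 2.326 + 0.524 = 2.850.
n = (2.850 / 0.75)² = 3.800² = 14.44.
Round up.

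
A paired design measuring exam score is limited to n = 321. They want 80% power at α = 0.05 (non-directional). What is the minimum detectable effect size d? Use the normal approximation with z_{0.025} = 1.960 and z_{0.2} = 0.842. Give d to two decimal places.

For a single sample (or paired design) of n = 321: d_min = (z_{α/2} + z_β)/√n.
z-sum = 1.960 + 0.842 = 2.802.
d_min = 2.802 / √321 = 2.802 / 17.916 = 0.156.

d_min ≈ 0.16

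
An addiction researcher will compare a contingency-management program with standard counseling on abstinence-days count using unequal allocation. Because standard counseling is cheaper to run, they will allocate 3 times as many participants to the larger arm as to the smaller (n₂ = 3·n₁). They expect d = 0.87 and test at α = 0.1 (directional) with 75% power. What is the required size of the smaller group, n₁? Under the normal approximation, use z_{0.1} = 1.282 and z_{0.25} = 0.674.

With allocation ratio k = n₂/n₁ = 3, Var(x̄₁−x̄₂) = σ²(1/n₁ + 1/(k·n₁)) = σ²·(k+1)/(k·n₁).
So n₁ = (1 + 1/k)·((z_{α} + z_β)/d)² = 1.333 × (1.956/0.87)².
n₁ = 1.333 × 5.05 = 6.7.
Round up: n₁ = 7, giving n₂ = 3 × 7 = 21.

n₁ = 7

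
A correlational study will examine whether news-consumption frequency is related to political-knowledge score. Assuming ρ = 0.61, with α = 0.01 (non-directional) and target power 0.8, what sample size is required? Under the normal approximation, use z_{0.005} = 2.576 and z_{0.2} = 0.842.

n = 27

Fisher's z: C = ½·ln((1+r)/(1−r)) = ½·ln(4.1282) = 0.7089.
n = ((z_{α/2} + z_β)/C)² + 3.
(2.576 + 0.842) / 0.7089 = 3.418 / 0.7089 = 4.822.
n = 4.822² + 3 = 23.25 + 3 = 26.2.
Round up.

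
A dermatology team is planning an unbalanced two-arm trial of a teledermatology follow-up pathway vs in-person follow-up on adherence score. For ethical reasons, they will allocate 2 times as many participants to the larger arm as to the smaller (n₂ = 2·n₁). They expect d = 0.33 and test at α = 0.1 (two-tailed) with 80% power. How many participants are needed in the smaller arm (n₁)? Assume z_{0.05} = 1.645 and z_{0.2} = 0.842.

n₁ = 86

With allocation ratio k = n₂/n₁ = 2, Var(x̄₁−x̄₂) = σ²(1/n₁ + 1/(k·n₁)) = σ²·(k+1)/(k·n₁).
So n₁ = (1 + 1/k)·((z_{α/2} + z_β)/d)² = 1.500 × (2.487/0.33)².
n₁ = 1.500 × 56.80 = 85.2.
Round up: n₁ = 86, giving n₂ = 2 × 86 = 172.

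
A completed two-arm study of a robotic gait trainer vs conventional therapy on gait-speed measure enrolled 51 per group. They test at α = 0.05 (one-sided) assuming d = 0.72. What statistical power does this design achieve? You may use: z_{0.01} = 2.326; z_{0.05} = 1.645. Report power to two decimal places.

For two equal groups, power = Φ(d·√(n/2) − z_{α}).
d·√(n/2) = 0.72 × √(51/2) = 0.72 × 5.050 = 3.636.
z_β = 3.636 − 1.645 = 1.991.
Power = Φ(1.991) = 0.977.

power ≈ 0.98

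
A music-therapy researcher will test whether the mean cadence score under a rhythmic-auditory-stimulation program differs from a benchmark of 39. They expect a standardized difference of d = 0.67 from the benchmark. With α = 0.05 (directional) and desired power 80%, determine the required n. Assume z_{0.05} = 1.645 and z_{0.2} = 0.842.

n = 14

For a one-sample test: n = ((z_{α} + z_β) / d)².
z_{α} + z_β = 1.645 + 0.842 = 2.487.
n = (2.487 / 0.67)² = 3.712² = 13.78.
Round up.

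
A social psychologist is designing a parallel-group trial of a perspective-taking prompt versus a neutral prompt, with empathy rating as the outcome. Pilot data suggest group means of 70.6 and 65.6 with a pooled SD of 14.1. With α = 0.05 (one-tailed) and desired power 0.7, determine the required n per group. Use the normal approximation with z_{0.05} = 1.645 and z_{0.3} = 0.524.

Cohen's d = |M₁ − M₂| / SD_pooled = |70.6 − 65.6| / 14.1 = 5.0 / 14.1 = 0.355.
For two independent groups with equal n: n = 2·((z_{α} + z_β) / d)².
z_{α} + z_β = 1.645 + 0.524 = 2.169.
n = 2 × (2.169 / 0.355)² = 2 × 6.110² = 2 × 37.33 = 74.7.
Round up to the next whole participant.

n = 75 per group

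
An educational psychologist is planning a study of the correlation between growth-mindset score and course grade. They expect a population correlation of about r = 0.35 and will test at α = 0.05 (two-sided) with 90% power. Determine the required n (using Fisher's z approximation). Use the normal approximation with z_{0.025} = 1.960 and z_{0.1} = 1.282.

Fisher's z: C = ½·ln((1+r)/(1−r)) = ½·ln(2.0769) = 0.3654.
n = ((z_{α/2} + z_β)/C)² + 3.
(1.960 + 1.282) / 0.3654 = 3.242 / 0.3654 = 8.872.
n = 8.872² + 3 = 78.72 + 3 = 81.7.
Round up.

n = 82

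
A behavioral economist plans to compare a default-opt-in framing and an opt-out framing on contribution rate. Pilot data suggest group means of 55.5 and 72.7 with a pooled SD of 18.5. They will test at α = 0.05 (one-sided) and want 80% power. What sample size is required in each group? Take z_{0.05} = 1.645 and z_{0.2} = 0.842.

n = 15 per group

Cohen's d = |M₁ − M₂| / SD_pooled = |55.5 − 72.7| / 18.5 = 17.2 / 18.5 = 0.930.
For two independent groups with equal n: n = 2·((z_{α} + z_β) / d)².
z_{α} + z_β = 1.645 + 0.842 = 2.487.
n = 2 × (2.487 / 0.930)² = 2 × 2.674² = 2 × 7.15 = 14.3.
Round up to the next whole participant.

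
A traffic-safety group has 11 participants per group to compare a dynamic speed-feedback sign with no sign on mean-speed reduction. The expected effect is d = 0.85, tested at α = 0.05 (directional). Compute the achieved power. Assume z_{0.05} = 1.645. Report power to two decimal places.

power ≈ 0.64

For two equal groups, power = Φ(d·√(n/2) − z_{α}).
d·√(n/2) = 0.85 × √(11/2) = 0.85 × 2.345 = 1.993.
z_β = 1.993 − 1.645 = 0.348.
Power = Φ(0.348) = 0.636.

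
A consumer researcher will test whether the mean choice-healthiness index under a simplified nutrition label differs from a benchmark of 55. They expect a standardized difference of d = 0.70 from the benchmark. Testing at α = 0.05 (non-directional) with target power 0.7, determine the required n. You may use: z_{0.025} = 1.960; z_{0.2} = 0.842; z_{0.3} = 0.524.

n = 13

For a one-sample test: n = ((z_{α/2} + z_β) / d)².
z_{α/2} + z_β = 1.960 + 0.524 = 2.484.
n = (2.484 / 0.70)² = 3.549² = 12.59.
Round up.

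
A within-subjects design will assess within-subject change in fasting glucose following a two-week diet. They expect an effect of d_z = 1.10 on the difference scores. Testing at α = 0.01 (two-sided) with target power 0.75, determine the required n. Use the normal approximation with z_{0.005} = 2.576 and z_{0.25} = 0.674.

n = 9 pairs

For a paired (one-sample on differences) test: n = ((z_{α/2} + z_β) / d)².
z_{α/2} + z_β = 2.576 + 0.674 = 3.250.
n = (3.250 / 1.10)² = 2.955² = 8.73.
Round up.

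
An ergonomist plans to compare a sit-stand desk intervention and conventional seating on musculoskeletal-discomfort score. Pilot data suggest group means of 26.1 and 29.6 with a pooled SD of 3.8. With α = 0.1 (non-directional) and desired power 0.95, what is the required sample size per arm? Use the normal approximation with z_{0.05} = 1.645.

Cohen's d = |M₁ − M₂| / SD_pooled = |26.1 − 29.6| / 3.8 = 3.5 / 3.8 = 0.921.
For two independent groups with equal n: n = 2·((z_{α/2} + z_β) / d)².
z_{α/2} + z_β = 1.645 + 1.645 = 3.290.
n = 2 × (3.290 / 0.921)² = 2 × 3.572² = 2 × 12.76 = 25.5.
Round up to the next whole participant.

n = 26 per group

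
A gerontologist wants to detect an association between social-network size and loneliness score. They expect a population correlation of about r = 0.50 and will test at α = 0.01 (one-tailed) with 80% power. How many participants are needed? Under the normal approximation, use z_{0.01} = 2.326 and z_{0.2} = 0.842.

Fisher's z: C = ½·ln((1+r)/(1−r)) = ½·ln(3.0000) = 0.5493.
n = ((z_{α} + z_β)/C)² + 3.
(2.326 + 0.842) / 0.5493 = 3.168 / 0.5493 = 5.767.
n = 5.767² + 3 = 33.26 + 3 = 36.3.
Round up.

n = 37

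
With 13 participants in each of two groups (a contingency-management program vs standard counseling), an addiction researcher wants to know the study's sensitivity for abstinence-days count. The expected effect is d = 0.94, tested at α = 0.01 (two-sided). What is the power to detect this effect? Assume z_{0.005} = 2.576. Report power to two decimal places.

power ≈ 0.43

For two equal groups, power = Φ(d·√(n/2) − z_{α/2}).
d·√(n/2) = 0.94 × √(13/2) = 0.94 × 2.550 = 2.397.
z_β = 2.397 − 2.576 = -0.179.
Power = Φ(-0.179) = 0.429.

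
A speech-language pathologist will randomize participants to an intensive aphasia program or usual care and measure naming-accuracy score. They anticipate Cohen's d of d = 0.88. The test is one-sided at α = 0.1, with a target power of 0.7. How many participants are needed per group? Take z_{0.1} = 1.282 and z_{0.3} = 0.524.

For two independent groups with equal n: n = 2·((z_{α} + z_β) / d)².
z_{α} + z_β = 1.282 + 0.524 = 1.806.
n = 2 × (1.806 / 0.88)² = 2 × 2.052² = 2 × 4.21 = 8.4.
Round up to the next whole participant.

n = 9 per group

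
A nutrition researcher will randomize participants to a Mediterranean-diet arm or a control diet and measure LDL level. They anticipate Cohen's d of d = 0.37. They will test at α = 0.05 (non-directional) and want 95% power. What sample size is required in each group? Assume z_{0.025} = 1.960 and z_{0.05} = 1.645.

For two independent groups with equal n: n = 2·((z_{α/2} + z_β) / d)².
z_{α/2} + z_β = 1.960 + 1.645 = 3.605.
n = 2 × (3.605 / 0.37)² = 2 × 9.743² = 2 × 94.93 = 189.9.
Round up to the next whole participant.

n = 190 per group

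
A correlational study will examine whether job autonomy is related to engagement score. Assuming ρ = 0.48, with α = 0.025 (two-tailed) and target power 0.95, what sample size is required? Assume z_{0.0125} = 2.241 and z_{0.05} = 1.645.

Fisher's z: C = ½·ln((1+r)/(1−r)) = ½·ln(2.8462) = 0.5230.
n = ((z_{α/2} + z_β)/C)² + 3.
(2.241 + 1.645) / 0.5230 = 3.886 / 0.5230 = 7.430.
n = 7.430² + 3 = 55.21 + 3 = 58.2.
Round up.

n = 59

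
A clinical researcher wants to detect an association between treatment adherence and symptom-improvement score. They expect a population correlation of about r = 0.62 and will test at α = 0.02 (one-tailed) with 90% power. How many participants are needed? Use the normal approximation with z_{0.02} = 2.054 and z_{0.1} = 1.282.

n = 25

Fisher's z: C = ½·ln((1+r)/(1−r)) = ½·ln(4.2632) = 0.7250.
n = ((z_{α} + z_β)/C)² + 3.
(2.054 + 1.282) / 0.7250 = 3.336 / 0.7250 = 4.601.
n = 4.601² + 3 = 21.17 + 3 = 24.2.
Round up.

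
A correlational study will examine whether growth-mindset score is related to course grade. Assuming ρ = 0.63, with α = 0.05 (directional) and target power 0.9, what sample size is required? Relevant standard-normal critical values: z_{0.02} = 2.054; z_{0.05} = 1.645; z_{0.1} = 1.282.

n = 19

Fisher's z: C = ½·ln((1+r)/(1−r)) = ½·ln(4.4054) = 0.7414.
n = ((z_{α} + z_β)/C)² + 3.
(1.645 + 1.282) / 0.7414 = 2.927 / 0.7414 = 3.948.
n = 3.948² + 3 = 15.59 + 3 = 18.6.
Round up.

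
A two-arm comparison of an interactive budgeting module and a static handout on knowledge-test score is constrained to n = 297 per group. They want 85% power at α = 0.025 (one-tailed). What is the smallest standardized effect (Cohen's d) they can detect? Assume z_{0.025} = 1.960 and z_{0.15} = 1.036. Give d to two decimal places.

d_min ≈ 0.25

For two independent groups of n = 297 each: d_min = (z_{α} + z_β)·√(2/n).
z-sum = 1.960 + 1.036 = 2.996.
d_min = 2.996 × √(2/297) = 2.996 × 0.0821 = 0.246.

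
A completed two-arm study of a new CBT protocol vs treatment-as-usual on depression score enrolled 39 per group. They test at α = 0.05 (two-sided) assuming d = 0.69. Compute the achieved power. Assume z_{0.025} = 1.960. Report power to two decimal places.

For two equal groups, power = Φ(d·√(n/2) − z_{α/2}).
d·√(n/2) = 0.69 × √(39/2) = 0.69 × 4.416 = 3.047.
z_β = 3.047 − 1.960 = 1.087.
Power = Φ(1.087) = 0.861.

power ≈ 0.86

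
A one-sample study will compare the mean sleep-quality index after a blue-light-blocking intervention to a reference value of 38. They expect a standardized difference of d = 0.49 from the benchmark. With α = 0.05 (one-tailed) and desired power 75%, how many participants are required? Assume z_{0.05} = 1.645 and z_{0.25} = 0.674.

For a one-sample test: n = ((z_{α} + z_β) / d)².
z_{α} + z_β = 1.645 + 0.674 = 2.319.
n = (2.319 / 0.49)² = 4.733² = 22.40.
Round up.

n = 23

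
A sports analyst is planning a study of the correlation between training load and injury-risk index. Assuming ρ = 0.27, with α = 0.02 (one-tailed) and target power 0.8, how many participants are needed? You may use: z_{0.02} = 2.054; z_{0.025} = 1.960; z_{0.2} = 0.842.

Fisher's z: C = ½·ln((1+r)/(1−r)) = ½·ln(1.7397) = 0.2769.
n = ((z_{α} + z_β)/C)² + 3.
(2.054 + 0.842) / 0.2769 = 2.896 / 0.2769 = 10.459.
n = 10.459² + 3 = 109.38 + 3 = 112.4.
Round up.

n = 113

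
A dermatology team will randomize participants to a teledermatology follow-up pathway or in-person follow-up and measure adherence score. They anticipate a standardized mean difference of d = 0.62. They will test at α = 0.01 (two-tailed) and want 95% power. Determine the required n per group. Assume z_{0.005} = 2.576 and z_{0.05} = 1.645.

n = 93 per group

For two independent groups with equal n: n = 2·((z_{α/2} + z_β) / d)².
z_{α/2} + z_β = 2.576 + 1.645 = 4.221.
n = 2 × (4.221 / 0.62)² = 2 × 6.808² = 2 × 46.35 = 92.7.
Round up to the next whole participant.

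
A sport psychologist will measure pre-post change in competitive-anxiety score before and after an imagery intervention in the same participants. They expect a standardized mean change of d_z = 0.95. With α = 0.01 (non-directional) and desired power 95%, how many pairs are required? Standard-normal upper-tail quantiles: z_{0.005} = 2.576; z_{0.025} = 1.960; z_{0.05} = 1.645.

n = 20 pairs

For a paired (one-sample on differences) test: n = ((z_{α/2} + z_β) / d)².
z_{α/2} + z_β = 2.576 + 1.645 = 4.221.
n = (4.221 / 0.95)² = 4.443² = 19.74.
Round up.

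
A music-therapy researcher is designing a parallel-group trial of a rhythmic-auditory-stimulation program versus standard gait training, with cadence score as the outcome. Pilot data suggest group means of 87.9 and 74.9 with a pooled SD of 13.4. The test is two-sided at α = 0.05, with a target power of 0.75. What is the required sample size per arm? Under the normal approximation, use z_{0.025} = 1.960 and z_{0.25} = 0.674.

Cohen's d = |M₁ − M₂| / SD_pooled = |87.9 − 74.9| / 13.4 = 13.0 / 13.4 = 0.970.
For two independent groups with equal n: n = 2·((z_{α/2} + z_β) / d)².
z_{α/2} + z_β = 1.960 + 0.674 = 2.634.
n = 2 × (2.634 / 0.970)² = 2 × 2.715² = 2 × 7.37 = 14.7.
Round up to the next whole participant.

n = 15 per group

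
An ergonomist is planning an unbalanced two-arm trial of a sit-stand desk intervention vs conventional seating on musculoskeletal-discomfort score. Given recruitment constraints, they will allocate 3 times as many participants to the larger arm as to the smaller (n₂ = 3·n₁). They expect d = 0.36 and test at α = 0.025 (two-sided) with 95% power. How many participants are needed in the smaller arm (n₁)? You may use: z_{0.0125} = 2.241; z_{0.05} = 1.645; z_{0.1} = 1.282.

With allocation ratio k = n₂/n₁ = 3, Var(x̄₁−x̄₂) = σ²(1/n₁ + 1/(k·n₁)) = σ²·(k+1)/(k·n₁).
So n₁ = (1 + 1/k)·((z_{α/2} + z_β)/d)² = 1.333 × (3.886/0.36)².
n₁ = 1.333 × 116.52 = 155.4.
Round up: n₁ = 156, giving n₂ = 3 × 156 = 468.

n₁ = 156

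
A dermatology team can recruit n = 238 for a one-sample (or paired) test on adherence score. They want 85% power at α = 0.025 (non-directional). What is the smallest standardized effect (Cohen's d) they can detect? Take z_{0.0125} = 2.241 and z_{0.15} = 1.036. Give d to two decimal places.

d_min ≈ 0.21

For a single sample (or paired design) of n = 238: d_min = (z_{α/2} + z_β)/√n.
z-sum = 2.241 + 1.036 = 3.277.
d_min = 3.277 / √238 = 3.277 / 15.427 = 0.212.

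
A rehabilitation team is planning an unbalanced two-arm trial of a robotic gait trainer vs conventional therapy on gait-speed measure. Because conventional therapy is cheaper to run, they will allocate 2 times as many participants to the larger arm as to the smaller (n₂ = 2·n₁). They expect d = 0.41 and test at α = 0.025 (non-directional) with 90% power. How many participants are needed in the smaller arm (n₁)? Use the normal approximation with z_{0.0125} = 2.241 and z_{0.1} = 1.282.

With allocation ratio k = n₂/n₁ = 2, Var(x̄₁−x̄₂) = σ²(1/n₁ + 1/(k·n₁)) = σ²·(k+1)/(k·n₁).
So n₁ = (1 + 1/k)·((z_{α/2} + z_β)/d)² = 1.500 × (3.523/0.41)².
n₁ = 1.500 × 73.83 = 110.8.
Round up: n₁ = 111, giving n₂ = 2 × 111 = 222.

n₁ = 111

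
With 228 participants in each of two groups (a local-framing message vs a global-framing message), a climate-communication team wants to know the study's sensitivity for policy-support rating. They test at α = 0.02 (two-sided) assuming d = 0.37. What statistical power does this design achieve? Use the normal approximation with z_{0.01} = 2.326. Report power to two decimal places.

power ≈ 0.95

For two equal groups, power = Φ(d·√(n/2) − z_{α/2}).
d·√(n/2) = 0.37 × √(228/2) = 0.37 × 10.677 = 3.951.
z_β = 3.951 − 2.326 = 1.625.
Power = Φ(1.625) = 0.948.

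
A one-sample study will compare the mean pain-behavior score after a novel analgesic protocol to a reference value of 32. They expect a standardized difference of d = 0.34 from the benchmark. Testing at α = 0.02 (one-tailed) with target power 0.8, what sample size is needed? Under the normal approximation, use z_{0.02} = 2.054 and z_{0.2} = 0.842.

n = 73

For a one-sample test: n = ((z_{α} + z_β) / d)².
z_{α} + z_β = 2.054 + 0.842 = 2.896.
n = (2.896 / 0.34)² = 8.518² = 72.55.
Round up.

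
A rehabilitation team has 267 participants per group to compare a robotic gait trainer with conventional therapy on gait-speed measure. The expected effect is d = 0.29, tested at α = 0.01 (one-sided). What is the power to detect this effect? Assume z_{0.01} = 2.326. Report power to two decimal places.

power ≈ 0.85

For two equal groups, power = Φ(d·√(n/2) − z_{α}).
d·√(n/2) = 0.29 × √(267/2) = 0.29 × 11.554 = 3.351.
z_β = 3.351 − 2.326 = 1.025.
Power = Φ(1.025) = 0.847.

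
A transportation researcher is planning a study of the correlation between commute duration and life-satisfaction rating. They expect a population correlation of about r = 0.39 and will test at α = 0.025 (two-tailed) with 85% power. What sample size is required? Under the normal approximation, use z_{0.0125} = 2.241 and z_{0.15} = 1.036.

n = 67

Fisher's z: C = ½·ln((1+r)/(1−r)) = ½·ln(2.2787) = 0.4118.
n = ((z_{α/2} + z_β)/C)² + 3.
(2.241 + 1.036) / 0.4118 = 3.277 / 0.4118 = 7.958.
n = 7.958² + 3 = 63.33 + 3 = 66.3.
Round up.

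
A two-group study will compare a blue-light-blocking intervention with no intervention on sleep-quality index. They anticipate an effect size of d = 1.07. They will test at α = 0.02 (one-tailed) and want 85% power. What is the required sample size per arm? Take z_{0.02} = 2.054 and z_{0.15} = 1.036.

n = 17 per group

For two independent groups with equal n: n = 2·((z_{α} + z_β) / d)².
z_{α} + z_β = 2.054 + 1.036 = 3.090.
n = 2 × (3.090 / 1.07)² = 2 × 2.888² = 2 × 8.34 = 16.7.
Round up to the next whole participant.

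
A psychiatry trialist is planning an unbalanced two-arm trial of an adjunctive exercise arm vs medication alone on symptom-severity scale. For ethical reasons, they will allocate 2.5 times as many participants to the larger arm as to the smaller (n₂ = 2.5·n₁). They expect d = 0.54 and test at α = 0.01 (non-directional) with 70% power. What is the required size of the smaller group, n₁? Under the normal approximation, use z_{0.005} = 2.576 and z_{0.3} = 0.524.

n₁ = 47

With allocation ratio k = n₂/n₁ = 2.5, Var(x̄₁−x̄₂) = σ²(1/n₁ + 1/(k·n₁)) = σ²·(k+1)/(k·n₁).
So n₁ = (1 + 1/k)·((z_{α/2} + z_β)/d)² = 1.400 × (3.100/0.54)².
n₁ = 1.400 × 32.96 = 46.1.
Round up: n₁ = 47, giving n₂ = ⌈2.5 × 47⌉ = ⌈117.5⌉ = 118.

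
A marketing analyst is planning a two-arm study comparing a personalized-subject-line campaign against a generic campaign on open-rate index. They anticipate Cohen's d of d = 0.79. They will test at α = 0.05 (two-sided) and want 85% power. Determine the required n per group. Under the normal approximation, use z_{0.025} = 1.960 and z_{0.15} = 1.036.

n = 29 per group

For two independent groups with equal n: n = 2·((z_{α/2} + z_β) / d)².
z_{α/2} + z_β = 1.960 + 1.036 = 2.996.
n = 2 × (2.996 / 0.79)² = 2 × 3.792² = 2 × 14.38 = 28.8.
Round up to the next whole participant.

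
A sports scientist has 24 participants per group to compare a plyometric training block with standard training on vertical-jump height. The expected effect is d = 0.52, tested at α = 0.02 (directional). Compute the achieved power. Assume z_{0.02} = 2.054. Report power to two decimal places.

power ≈ 0.40

For two equal groups, power = Φ(d·√(n/2) − z_{α}).
d·√(n/2) = 0.52 × √(24/2) = 0.52 × 3.464 = 1.801.
z_β = 1.801 − 2.054 = -0.253.
Power = Φ(-0.253) = 0.400.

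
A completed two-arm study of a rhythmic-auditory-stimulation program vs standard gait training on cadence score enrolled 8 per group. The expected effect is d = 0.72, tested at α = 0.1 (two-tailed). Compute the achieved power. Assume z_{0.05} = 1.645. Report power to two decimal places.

power ≈ 0.42

For two equal groups, power = Φ(d·√(n/2) − z_{α/2}).
d·√(n/2) = 0.72 × √(8/2) = 0.72 × 2.000 = 1.440.
z_β = 1.440 − 1.645 = -0.205.
Power = Φ(-0.205) = 0.419.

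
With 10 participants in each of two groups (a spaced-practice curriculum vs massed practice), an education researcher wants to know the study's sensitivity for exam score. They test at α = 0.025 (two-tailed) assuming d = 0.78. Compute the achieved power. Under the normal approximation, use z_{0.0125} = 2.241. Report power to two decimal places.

For two equal groups, power = Φ(d·√(n/2) − z_{α/2}).
d·√(n/2) = 0.78 × √(10/2) = 0.78 × 2.236 = 1.744.
z_β = 1.744 − 2.241 = -0.497.
Power = Φ(-0.497) = 0.310.

power ≈ 0.31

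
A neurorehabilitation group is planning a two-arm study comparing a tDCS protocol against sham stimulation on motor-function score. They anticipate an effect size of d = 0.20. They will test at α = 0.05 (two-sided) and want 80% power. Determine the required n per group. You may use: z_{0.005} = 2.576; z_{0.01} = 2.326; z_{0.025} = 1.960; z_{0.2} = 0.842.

For two independent groups with equal n: n = 2·((z_{α/2} + z_β) / d)².
z_{α/2} + z_β = 1.960 + 0.842 = 2.802.
n = 2 × (2.802 / 0.20)² = 2 × 14.010² = 2 × 196.28 = 392.6.
Round up to the next whole participant.

n = 393 per group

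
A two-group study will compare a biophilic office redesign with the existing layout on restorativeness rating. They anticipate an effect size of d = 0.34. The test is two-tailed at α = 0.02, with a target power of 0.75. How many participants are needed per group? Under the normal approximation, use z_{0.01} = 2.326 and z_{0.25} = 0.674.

n = 156 per group

For two independent groups with equal n: n = 2·((z_{α/2} + z_β) / d)².
z_{α/2} + z_β = 2.326 + 0.674 = 3.000.
n = 2 × (3.000 / 0.34)² = 2 × 8.824² = 2 × 77.85 = 155.7.
Round up to the next whole participant.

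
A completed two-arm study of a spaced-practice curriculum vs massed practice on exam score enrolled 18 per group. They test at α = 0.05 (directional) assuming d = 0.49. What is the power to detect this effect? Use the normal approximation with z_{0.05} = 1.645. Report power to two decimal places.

power ≈ 0.43

For two equal groups, power = Φ(d·√(n/2) − z_{α}).
d·√(n/2) = 0.49 × √(18/2) = 0.49 × 3.000 = 1.470.
z_β = 1.470 − 1.645 = -0.175.
Power = Φ(-0.175) = 0.431.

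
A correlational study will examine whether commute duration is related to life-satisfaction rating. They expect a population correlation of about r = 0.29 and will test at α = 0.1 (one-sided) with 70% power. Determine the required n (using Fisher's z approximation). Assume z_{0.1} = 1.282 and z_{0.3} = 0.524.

Fisher's z: C = ½·ln((1+r)/(1−r)) = ½·ln(1.8169) = 0.2986.
n = ((z_{α} + z_β)/C)² + 3.
(1.282 + 0.524) / 0.2986 = 1.806 / 0.2986 = 6.048.
n = 6.048² + 3 = 36.58 + 3 = 39.6.
Round up.

n = 40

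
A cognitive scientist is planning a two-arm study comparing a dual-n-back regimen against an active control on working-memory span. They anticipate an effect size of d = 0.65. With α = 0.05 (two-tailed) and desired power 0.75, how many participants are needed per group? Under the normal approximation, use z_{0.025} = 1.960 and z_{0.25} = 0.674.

For two independent groups with equal n: n = 2·((z_{α/2} + z_β) / d)².
z_{α/2} + z_β = 1.960 + 0.674 = 2.634.
n = 2 × (2.634 / 0.65)² = 2 × 4.052² = 2 × 16.42 = 32.8.
Round up to the next whole participant.

n = 33 per group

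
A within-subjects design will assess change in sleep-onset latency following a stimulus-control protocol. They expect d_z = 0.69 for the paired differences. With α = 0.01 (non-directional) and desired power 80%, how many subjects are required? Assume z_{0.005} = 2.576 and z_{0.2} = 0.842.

n = 25 pairs

For a paired (one-sample on differences) test: n = ((z_{α/2} + z_β) / d)².
z_{α/2} + z_β = 2.576 + 0.842 = 3.418.
n = (3.418 / 0.69)² = 4.954² = 24.54.
Round up.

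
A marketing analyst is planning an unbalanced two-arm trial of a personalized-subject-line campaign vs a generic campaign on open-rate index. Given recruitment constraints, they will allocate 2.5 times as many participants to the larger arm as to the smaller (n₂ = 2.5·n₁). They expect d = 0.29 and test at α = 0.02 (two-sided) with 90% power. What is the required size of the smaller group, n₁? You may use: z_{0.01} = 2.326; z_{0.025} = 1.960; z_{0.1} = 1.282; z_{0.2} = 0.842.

n₁ = 217

With allocation ratio k = n₂/n₁ = 2.5, Var(x̄₁−x̄₂) = σ²(1/n₁ + 1/(k·n₁)) = σ²·(k+1)/(k·n₁).
So n₁ = (1 + 1/k)·((z_{α/2} + z_β)/d)² = 1.400 × (3.608/0.29)².
n₁ = 1.400 × 154.79 = 216.7.
Round up: n₁ = 217, giving n₂ = ⌈2.5 × 217⌉ = ⌈542.5⌉ = 543.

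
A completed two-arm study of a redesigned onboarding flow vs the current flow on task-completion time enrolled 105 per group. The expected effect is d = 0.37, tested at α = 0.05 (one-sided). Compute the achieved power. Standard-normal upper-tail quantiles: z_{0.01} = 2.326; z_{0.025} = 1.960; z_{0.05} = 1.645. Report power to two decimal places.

power ≈ 0.85

For two equal groups, power = Φ(d·√(n/2) − z_{α}).
d·√(n/2) = 0.37 × √(105/2) = 0.37 × 7.246 = 2.681.
z_β = 2.681 − 1.645 = 1.036.
Power = Φ(1.036) = 0.850.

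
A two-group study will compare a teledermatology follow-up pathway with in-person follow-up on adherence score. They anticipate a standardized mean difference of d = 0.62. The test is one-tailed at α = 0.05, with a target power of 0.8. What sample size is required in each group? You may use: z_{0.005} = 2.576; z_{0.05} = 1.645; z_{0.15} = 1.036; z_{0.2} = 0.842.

For two independent groups with equal n: n = 2·((z_{α} + z_β) / d)².
z_{α} + z_β = 1.645 + 0.842 = 2.487.
n = 2 × (2.487 / 0.62)² = 2 × 4.011² = 2 × 16.09 = 32.2.
Round up to the next whole participant.

n = 33 per group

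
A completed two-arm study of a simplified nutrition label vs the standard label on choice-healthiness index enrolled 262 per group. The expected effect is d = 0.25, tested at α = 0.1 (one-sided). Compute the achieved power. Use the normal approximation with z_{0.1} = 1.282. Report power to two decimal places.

For two equal groups, power = Φ(d·√(n/2) − z_{α}).
d·√(n/2) = 0.25 × √(262/2) = 0.25 × 11.446 = 2.861.
z_β = 2.861 − 1.282 = 1.579.
Power = Φ(1.579) = 0.943.

power ≈ 0.94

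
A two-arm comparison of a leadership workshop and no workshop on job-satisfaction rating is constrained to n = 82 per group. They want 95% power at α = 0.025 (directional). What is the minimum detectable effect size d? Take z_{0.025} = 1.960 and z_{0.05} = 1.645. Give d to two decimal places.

d_min ≈ 0.56

For two independent groups of n = 82 each: d_min = (z_{α} + z_β)·√(2/n).
z-sum = 1.960 + 1.645 = 3.605.
d_min = 3.605 × √(2/82) = 3.605 × 0.1562 = 0.563.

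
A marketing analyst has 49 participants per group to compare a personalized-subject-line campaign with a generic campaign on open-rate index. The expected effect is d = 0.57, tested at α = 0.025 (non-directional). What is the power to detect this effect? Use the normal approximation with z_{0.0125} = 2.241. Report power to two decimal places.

For two equal groups, power = Φ(d·√(n/2) − z_{α/2}).
d·√(n/2) = 0.57 × √(49/2) = 0.57 × 4.950 = 2.821.
z_β = 2.821 − 2.241 = 0.580.
Power = Φ(0.580) = 0.719.

power ≈ 0.72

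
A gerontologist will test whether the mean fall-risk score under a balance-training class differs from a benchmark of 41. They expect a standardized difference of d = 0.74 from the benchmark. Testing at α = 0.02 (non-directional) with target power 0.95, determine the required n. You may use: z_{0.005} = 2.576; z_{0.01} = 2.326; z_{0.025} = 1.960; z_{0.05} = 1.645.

n = 29

For a one-sample test: n = ((z_{α/2} + z_β) / d)².
z_{α/2} + z_β = 2.326 + 1.645 = 3.971.
n = (3.971 / 0.74)² = 5.366² = 28.80.
Round up.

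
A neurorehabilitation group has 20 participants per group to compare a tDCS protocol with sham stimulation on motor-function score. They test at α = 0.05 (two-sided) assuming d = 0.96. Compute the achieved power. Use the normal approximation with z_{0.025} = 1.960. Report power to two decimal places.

For two equal groups, power = Φ(d·√(n/2) − z_{α/2}).
d·√(n/2) = 0.96 × √(20/2) = 0.96 × 3.162 = 3.036.
z_β = 3.036 − 1.960 = 1.076.
Power = Φ(1.076) = 0.859.

power ≈ 0.86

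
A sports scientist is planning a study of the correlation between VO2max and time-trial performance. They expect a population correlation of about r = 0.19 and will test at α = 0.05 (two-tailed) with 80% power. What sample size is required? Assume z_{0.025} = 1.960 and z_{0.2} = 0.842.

n = 216

Fisher's z: C = ½·ln((1+r)/(1−r)) = ½·ln(1.4691) = 0.1923.
n = ((z_{α/2} + z_β)/C)² + 3.
(1.960 + 0.842) / 0.1923 = 2.802 / 0.1923 = 14.571.
n = 14.571² + 3 = 212.31 + 3 = 215.3.
Round up.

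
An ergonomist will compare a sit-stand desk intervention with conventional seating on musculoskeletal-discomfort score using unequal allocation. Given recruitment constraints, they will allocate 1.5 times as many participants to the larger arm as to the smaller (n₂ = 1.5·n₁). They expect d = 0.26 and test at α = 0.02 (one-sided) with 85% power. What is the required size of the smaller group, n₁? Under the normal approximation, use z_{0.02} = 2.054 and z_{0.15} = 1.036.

n₁ = 236

With allocation ratio k = n₂/n₁ = 1.5, Var(x̄₁−x̄₂) = σ²(1/n₁ + 1/(k·n₁)) = σ²·(k+1)/(k·n₁).
So n₁ = (1 + 1/k)·((z_{α} + z_β)/d)² = 1.667 × (3.090/0.26)².
n₁ = 1.667 × 141.24 = 235.4.
Round up: n₁ = 236, giving n₂ = 1.5 × 236 = 354.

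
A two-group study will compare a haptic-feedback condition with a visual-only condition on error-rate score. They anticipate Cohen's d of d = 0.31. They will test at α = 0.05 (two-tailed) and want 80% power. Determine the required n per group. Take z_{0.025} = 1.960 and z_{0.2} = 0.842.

n = 164 per group

For two independent groups with equal n: n = 2·((z_{α/2} + z_β) / d)².
z_{α/2} + z_β = 1.960 + 0.842 = 2.802.
n = 2 × (2.802 / 0.31)² = 2 × 9.039² = 2 × 81.70 = 163.4.
Round up to the next whole participant.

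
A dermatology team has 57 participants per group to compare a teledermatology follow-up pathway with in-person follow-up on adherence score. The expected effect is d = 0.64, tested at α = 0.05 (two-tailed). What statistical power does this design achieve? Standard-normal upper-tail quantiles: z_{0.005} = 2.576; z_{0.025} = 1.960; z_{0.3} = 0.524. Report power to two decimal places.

power ≈ 0.93

For two equal groups, power = Φ(d·√(n/2) − z_{α/2}).
d·√(n/2) = 0.64 × √(57/2) = 0.64 × 5.339 = 3.417.
z_β = 3.417 − 1.960 = 1.457.
Power = Φ(1.457) = 0.927.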